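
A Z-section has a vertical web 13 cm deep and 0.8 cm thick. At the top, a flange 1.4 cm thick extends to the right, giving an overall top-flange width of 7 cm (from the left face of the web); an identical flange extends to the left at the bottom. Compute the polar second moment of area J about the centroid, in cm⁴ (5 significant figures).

J ≈ 1002.1 cm⁴

Break the section into simple shapes (no overlaps), measuring from the bottom-left corner of the bounding box.
Web: 0.8 × 13, A = 10.4 cm², y = 6.5 cm, Ī = 146.4667 cm⁴.
Top flange (beyond web): 6.2 × 1.4, A = 8.68 cm², y = 12.3 cm, Ī = 1.417733 cm⁴.
Bottom flange (beyond web): 6.2 × 1.4, A = 8.68 cm², y = 0.7 cm, Ī = 1.417733 cm⁴.
Centroid: ȳ = ΣA·y / ΣA = 6.5 cm.
Transfer each piece to the centroidal x-axis using Ī + A·d² with d = y − 6.5:
  web: d = 0 cm → contributes +146.4667 cm⁴
  top flange (beyond web): d = 5.8 cm → contributes +293.4129 cm⁴
  bottom flange (beyond web): d = -5.8 cm → contributes +293.4129 cm⁴
Total I = 733.2925 cm⁴.
For the y-axis: x̄ = 6.6 cm.
Repeating about the centroidal y-axis gives I_y = 268.8245 cm⁴.
Polar second moment: J = I_x + I_y = 1002.117 cm⁴.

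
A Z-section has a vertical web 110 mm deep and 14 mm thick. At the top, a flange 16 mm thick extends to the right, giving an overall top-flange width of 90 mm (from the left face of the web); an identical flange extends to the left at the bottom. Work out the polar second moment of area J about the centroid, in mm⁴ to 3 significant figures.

J ≈ 1.31 × 10⁷ mm⁴

Treat the section as a set of non-overlapping primitives; coordinates are from the bounding-box lower-left.
Web: 14 × 110, A = 1 540 mm², y = 55 mm, Ī = 1 552 833 mm⁴.
Top flange (beyond web): 76 × 16, A = 1 216 mm², y = 102 mm, Ī = 25 941 mm⁴.
Bottom flange (beyond web): 76 × 16, A = 1 216 mm², y = 8 mm, Ī = 25 941 mm⁴.
Centroid: ȳ = ΣA·y / ΣA = 55 mm.
Transfer each piece to the centroidal x-axis using Ī + A·d² with d = y − 55:
  web: d = 0 mm → contributes +1 552 833 mm⁴
  top flange (beyond web): d = 47 mm → contributes +2 712 085 mm⁴
  bottom flange (beyond web): d = -47 mm → contributes +2 712 085 mm⁴
Total I = 6 977 004 mm⁴.
For the y-axis: x̄ = 83 mm.
Repeating about the centroidal y-axis gives I_y = 6 120 556 mm⁴.
Polar second moment: J = I_x + I_y = 13 097 560 mm⁴.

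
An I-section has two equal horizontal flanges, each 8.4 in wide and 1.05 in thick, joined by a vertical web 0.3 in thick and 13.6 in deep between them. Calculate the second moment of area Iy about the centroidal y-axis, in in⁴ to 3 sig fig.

Decompose the section into non-overlapping parts with the origin at the bottom-left of its bounding rectangle.
Bottom flange: 8.4 × 1.05, A = 8.82 in², x = 4.2 in, Ī = 51.862 in⁴.
Web: 0.3 × 13.6, A = 4.08 in², x = 4.2 in, Ī = 0.0306 in⁴.
Top flange: 8.4 × 1.05, A = 8.82 in², x = 4.2 in, Ī = 51.862 in⁴.
By symmetry the centroid is at mid-width, x̄ = 4.2 in.
All pieces are centred on the centroidal y-axis, so I = ΣĪ = 103.75 in⁴.

Iy ≈ 104 in⁴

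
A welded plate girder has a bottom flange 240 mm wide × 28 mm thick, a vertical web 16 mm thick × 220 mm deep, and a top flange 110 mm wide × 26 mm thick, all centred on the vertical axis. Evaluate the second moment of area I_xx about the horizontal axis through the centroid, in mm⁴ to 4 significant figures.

I_xx ≈ 1.437 × 10⁸ mm⁴

Treat the section as a set of non-overlapping primitives; coordinates are from the bounding-box lower-left.
Bottom plate: 240 × 28, A = 6 720 mm², y = 14 mm, Ī = 439 040 mm⁴.
Web plate: 16 × 220, A = 3 520 mm², y = 138 mm, Ī = 14 197 333 mm⁴.
Top plate: 110 × 26, A = 2 860 mm², y = 261 mm, Ī = 161 113 mm⁴.
Centroid: ȳ = ΣA·y / ΣA = 101.244 mm.
Transfer each piece to the horizontal axis through the centroid using Ī + A·d² with d = y − 101.244:
  bottom plate: d = -87.2443 mm → contributes +51 588 747 mm⁴
  web plate: d = 36.7557 mm → contributes +18 952 795 mm⁴
  top plate: d = 159.756 mm → contributes +73 153 724 mm⁴
Total I = 143 695 265 mm⁴.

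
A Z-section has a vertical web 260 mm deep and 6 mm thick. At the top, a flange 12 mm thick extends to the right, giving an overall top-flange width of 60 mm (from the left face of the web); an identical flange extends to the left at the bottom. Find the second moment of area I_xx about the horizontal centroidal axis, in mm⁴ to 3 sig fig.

Treat the section as a set of non-overlapping primitives; coordinates are from the bounding-box lower-left.
Web: 6 × 260, A = 1 560 mm², y = 130 mm, Ī = 8 788 000 mm⁴.
Top flange (beyond web): 54 × 12, A = 648 mm², y = 254 mm, Ī = 7 776 mm⁴.
Bottom flange (beyond web): 54 × 12, A = 648 mm², y = 6 mm, Ī = 7 776 mm⁴.
Centroid: ȳ = ΣA·y / ΣA = 130 mm.
Transfer each piece to the horizontal centroidal axis using Ī + A·d² with d = y − 130:
  web: d = 0 mm → contributes +8 788 000 mm⁴
  top flange (beyond web): d = 124 mm → contributes +9 971 424 mm⁴
  bottom flange (beyond web): d = -124 mm → contributes +9 971 424 mm⁴
Total I = 28 730 848 mm⁴.

I_xx ≈ 2.87 × 10⁷ mm⁴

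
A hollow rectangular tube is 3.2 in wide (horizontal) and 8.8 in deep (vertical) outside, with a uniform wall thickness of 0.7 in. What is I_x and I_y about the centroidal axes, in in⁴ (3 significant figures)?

Decompose the section into non-overlapping parts with the origin at the bottom-left of its bounding rectangle.
Outer rectangle: 3.2 × 8.8, A = 28.16 in², y = 4.4 in, Ī = 181.73 in⁴.
Inner void (subtracted): 1.8 × 7.4, A = 13.32 in², y = 4.4 in, Ī = 60.784 in⁴.
By symmetry the centroid is at mid-height, ȳ = 4.4 in.
All pieces are centred on the centroidal x-axis, so I = ΣĪ (holes subtracted) = 120.94 in⁴.
Repeating about the centroidal y-axis gives I_y = 20.433 in⁴.

I_x ≈ 121 in⁴, I_y ≈ 20.4 in⁴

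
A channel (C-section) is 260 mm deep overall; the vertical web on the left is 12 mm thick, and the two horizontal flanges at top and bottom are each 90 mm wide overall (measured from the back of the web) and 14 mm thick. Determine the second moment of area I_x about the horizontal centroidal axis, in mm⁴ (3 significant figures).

I_x ≈ 5.07 × 10⁷ mm⁴

Treat the section as a set of non-overlapping primitives; coordinates are from the bounding-box lower-left.
Web: 12 × 260, A = 3 120 mm², y = 130 mm, Ī = 17 576 000 mm⁴.
Top flange (beyond web): 78 × 14, A = 1 092 mm², y = 253 mm, Ī = 17 836 mm⁴.
Bottom flange (beyond web): 78 × 14, A = 1 092 mm², y = 7 mm, Ī = 17 836 mm⁴.
By symmetry the centroid is at mid-height, ȳ = 130 mm.
Transfer each piece to the horizontal centroidal axis using Ī + A·d² with d = y − 130:
  web: d = 0 mm → contributes +17 576 000 mm⁴
  top flange (beyond web): d = 123 mm → contributes +16 538 704 mm⁴
  bottom flange (beyond web): d = -123 mm → contributes +16 538 704 mm⁴
Total I = 50 653 408 mm⁴.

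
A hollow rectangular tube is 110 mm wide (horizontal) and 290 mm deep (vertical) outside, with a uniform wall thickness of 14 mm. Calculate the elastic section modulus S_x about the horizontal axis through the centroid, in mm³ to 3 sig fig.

Treat the section as a set of non-overlapping primitives; coordinates are from the bounding-box lower-left.
Outer rectangle: 110 × 290, A = 31 900 mm², y = 145 mm, Ī = 223 565 833 mm⁴.
Inner void (subtracted): 82 × 262, A = 21 484 mm², y = 145 mm, Ī = 122 895 641 mm⁴.
By symmetry the centroid is at mid-height, ȳ = 145 mm.
All pieces are centred on the horizontal axis through the centroid, so I = ΣĪ (holes subtracted) = 100 670 192 mm⁴.
Extreme fibre distance c = 145 mm; S = I/c = 694 277 mm³.

S_x ≈ 6.94 × 10⁵ mm³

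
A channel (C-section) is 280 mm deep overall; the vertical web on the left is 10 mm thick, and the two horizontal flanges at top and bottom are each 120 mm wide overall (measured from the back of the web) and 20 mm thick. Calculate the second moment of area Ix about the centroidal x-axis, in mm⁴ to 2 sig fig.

Ix ≈ 9.3 × 10⁷ mm⁴

Break the section into simple shapes (no overlaps), measuring from the bottom-left corner of the bounding box.
Web: 10 × 280, A = 2 800 mm², y = 140 mm, Ī = 18 293 333 mm⁴.
Top flange (beyond web): 110 × 20, A = 2 200 mm², y = 270 mm, Ī = 73 333 mm⁴.
Bottom flange (beyond web): 110 × 20, A = 2 200 mm², y = 10 mm, Ī = 73 333 mm⁴.
By symmetry the centroid is at mid-height, ȳ = 140 mm.
Transfer each piece to the centroidal x-axis using Ī + A·d² with d = y − 140:
  web: d = 0 mm → contributes +18 293 333 mm⁴
  top flange (beyond web): d = 130 mm → contributes +37 253 333 mm⁴
  bottom flange (beyond web): d = -130 mm → contributes +37 253 333 mm⁴
Total I = 92 800 000 mm⁴.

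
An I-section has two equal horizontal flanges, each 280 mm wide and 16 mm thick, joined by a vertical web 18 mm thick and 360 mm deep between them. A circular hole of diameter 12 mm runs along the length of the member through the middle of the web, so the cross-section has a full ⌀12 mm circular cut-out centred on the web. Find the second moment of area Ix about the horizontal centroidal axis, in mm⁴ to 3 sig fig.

Decompose the section into non-overlapping parts with the origin at the bottom-left of its bounding rectangle.
Bottom flange: 280 × 16, A = 4 480 mm², y = 8 mm, Ī = 95 573 mm⁴.
Web: 18 × 360, A = 6 480 mm², y = 196 mm, Ī = 69 984 000 mm⁴.
Top flange: 280 × 16, A = 4 480 mm², y = 384 mm, Ī = 95 573 mm⁴.
Hole (subtracted): ⌀12, A = 113.1 mm², y = 196 mm, Ī = 1017.9 mm⁴.
By symmetry the centroid is at mid-height, ȳ = 196 mm.
Transfer each piece to the horizontal centroidal axis using Ī + A·d² with d = y − 196:
  bottom flange: d = -188 mm → contributes +158 436 693 mm⁴
  web: d = 0 mm → contributes +69 984 000 mm⁴
  top flange: d = 188 mm → contributes +158 436 693 mm⁴
  hole: d = 0 mm → contributes −1017.9 mm⁴
Total I = 386 856 369 mm⁴.

Ix ≈ 3.87 × 10⁸ mm⁴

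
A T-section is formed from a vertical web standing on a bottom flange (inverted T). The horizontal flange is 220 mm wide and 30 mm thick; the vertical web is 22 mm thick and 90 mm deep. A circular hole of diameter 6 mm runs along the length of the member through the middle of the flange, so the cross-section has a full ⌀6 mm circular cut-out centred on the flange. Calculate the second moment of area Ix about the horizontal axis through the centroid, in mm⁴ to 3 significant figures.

Ix ≈ 7.31 × 10⁶ mm⁴

Treat the section as a set of non-overlapping primitives; coordinates are from the bounding-box lower-left.
Flange: 220 × 30, A = 6 600 mm², y = 15 mm, Ī = 495 000 mm⁴.
Web: 22 × 90, A = 1 980 mm², y = 75 mm, Ī = 1 336 500 mm⁴.
Hole (subtracted): ⌀6, A = 28.274 mm², y = 15 mm, Ī = 63.617 mm⁴.
Centroid: ȳ = ΣA·y / ΣA = 28.892 mm.
Transfer each piece to the horizontal axis through the centroid using Ī + A·d² with d = y − 28.892:
  flange: d = -13.892 mm → contributes +1 768 706 mm⁴
  web: d = 46.108 mm → contributes +5 545 889 mm⁴
  hole: d = -13.892 mm → contributes −5520.2 mm⁴
Total I = 7 309 075 mm⁴.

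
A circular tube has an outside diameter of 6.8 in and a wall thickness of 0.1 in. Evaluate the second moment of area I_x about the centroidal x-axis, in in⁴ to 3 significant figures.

I_x ≈ 11.8 in⁴

Decompose the section into non-overlapping parts with the origin at the bottom-left of its bounding rectangle.
Outer circle: ⌀6.8, A = 36.317 in², y = 3.4 in, Ī = 104.96 in⁴.
Bore (subtracted): ⌀6.6, A = 34.212 in², y = 3.4 in, Ī = 93.142 in⁴.
By symmetry the centroid is at mid-height, ȳ = 3.4 in.
All pieces are centred on the centroidal x-axis, so I = ΣĪ (holes subtracted) = 11.814 in⁴.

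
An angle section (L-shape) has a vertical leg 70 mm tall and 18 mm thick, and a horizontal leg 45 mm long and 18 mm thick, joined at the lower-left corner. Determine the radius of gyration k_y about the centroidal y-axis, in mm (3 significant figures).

k_y ≈ 11.8 mm

Split into non-overlapping primitives; take the origin at the lower-left of the bounding box.
Vertical leg: 18 × 70, A = 1 260 mm², x = 9 mm, Ī = 34 020 mm⁴.
Horizontal leg (remainder): 27 × 18, A = 486 mm², x = 31.5 mm, Ī = 29 525 mm⁴.
Centroid: x̄ = ΣA·x / ΣA = 15.263 mm.
Transfer each piece to the centroidal y-axis using Ī + A·d² with d = x − 15.263:
  vertical leg: d = -6.2629 mm → contributes +83 442 mm⁴
  horizontal leg (remainder): d = 16.237 mm → contributes +157 655 mm⁴
Total I = 241 097 mm⁴.
Radius of gyration: k = √(I/A) = √(241 097 / 1 746) = 11.751 mm.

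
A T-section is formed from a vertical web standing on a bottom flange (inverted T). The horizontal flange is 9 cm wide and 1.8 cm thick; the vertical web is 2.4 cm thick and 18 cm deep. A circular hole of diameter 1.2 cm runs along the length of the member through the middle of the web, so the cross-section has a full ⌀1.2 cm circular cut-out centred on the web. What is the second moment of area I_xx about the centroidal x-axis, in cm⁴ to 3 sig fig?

I_xx ≈ 2320 cm⁴

Break the section into simple shapes (no overlaps), measuring from the bottom-left corner of the bounding box.
Flange: 9 × 1.8, A = 16.2 cm², y = 0.9 cm, Ī = 4.374 cm⁴.
Web: 2.4 × 18, A = 43.2 cm², y = 10.8 cm, Ī = 1166.4 cm⁴.
Hole (subtracted): ⌀1.2, A = 1.131 cm², y = 10.8 cm, Ī = 0.10179 cm⁴.
Centroid: ȳ = ΣA·y / ΣA = 8.0476 cm.
Transfer each piece to the centroidal x-axis using Ī + A·d² with d = y − 8.0476:
  flange: d = -7.1476 cm → contributes +832 cm⁴
  web: d = 2.7524 cm → contributes +1493.7 cm⁴
  hole: d = 2.7524 cm → contributes −8.6697 cm⁴
Total I = 2 317 cm⁴.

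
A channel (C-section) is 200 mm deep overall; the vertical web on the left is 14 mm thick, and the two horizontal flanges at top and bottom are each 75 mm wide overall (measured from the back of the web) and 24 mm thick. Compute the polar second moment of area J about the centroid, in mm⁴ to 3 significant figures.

Break the section into simple shapes (no overlaps), measuring from the bottom-left corner of the bounding box.
Web: 14 × 200, A = 2 800 mm², y = 100 mm, Ī = 9 333 333 mm⁴.
Top flange (beyond web): 61 × 24, A = 1 464 mm², y = 188 mm, Ī = 70 272 mm⁴.
Bottom flange (beyond web): 61 × 24, A = 1 464 mm², y = 12 mm, Ī = 70 272 mm⁴.
By symmetry the centroid is at mid-height, ȳ = 100 mm.
Transfer each piece to the centroidal x-axis using Ī + A·d² with d = y − 100:
  web: d = 0 mm → contributes +9 333 333 mm⁴
  top flange (beyond web): d = 88 mm → contributes +11 407 488 mm⁴
  bottom flange (beyond web): d = -88 mm → contributes +11 407 488 mm⁴
Total I = 32 148 309 mm⁴.
For the y-axis: x̄ = 26.169 mm.
Repeating about the centroidal y-axis gives I_y = 2 966 402 mm⁴.
Polar second moment: J = I_x + I_y = 35 114 711 mm⁴.

J ≈ 3.51 × 10⁷ mm⁴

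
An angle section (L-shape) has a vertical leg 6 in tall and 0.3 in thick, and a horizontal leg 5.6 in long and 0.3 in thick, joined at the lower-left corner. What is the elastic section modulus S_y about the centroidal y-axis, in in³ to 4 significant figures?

Break the section into simple shapes (no overlaps), measuring from the bottom-left corner of the bounding box.
Vertical leg: 0.3 × 6, A = 1.8 in², x = 0.15 in, Ī = 0.0135 in⁴.
Horizontal leg (remainder): 5.3 × 0.3, A = 1.59 in², x = 2.95 in, Ī = 3.72193 in⁴.
Centroid: x̄ = ΣA·x / ΣA = 1.46327 in.
Transfer each piece to the centroidal y-axis using Ī + A·d² with d = x − 1.46327:
  vertical leg: d = -1.31327 in → contributes +3.11794 in⁴
  horizontal leg (remainder): d = 1.48673 in → contributes +7.23639 in⁴
Total I = 10.3543 in⁴.
Extreme fibre distance c = 4.13673 in; S = I/c = 2.50302 in³.

S_y ≈ 2.503 in³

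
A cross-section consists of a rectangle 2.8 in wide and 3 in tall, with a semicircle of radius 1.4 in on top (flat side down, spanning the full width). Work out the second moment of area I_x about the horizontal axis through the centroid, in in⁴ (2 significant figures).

I_x ≈ 17 in⁴

Decompose the section into non-overlapping parts with the origin at the bottom-left of its bounding rectangle.
Rectangular body: 2.8 × 3, A = 8.4 in², y = 1.5 in, Ī = 6.3 in⁴.
Semicircular cap: semicircle r = 1.4, A = 3.079 in², y = 3.594 in, Ī = 0.4216 in⁴.
Centroid: ȳ = ΣA·y / ΣA = 2.062 in.
Transfer each piece to the horizontal axis through the centroid using Ī + A·d² with d = y − 2.062:
  rectangular body: d = -0.5617 in → contributes +8.95 in⁴
  semicircular cap: d = 1.532 in → contributes +7.652 in⁴
Total I = 16.6 in⁴.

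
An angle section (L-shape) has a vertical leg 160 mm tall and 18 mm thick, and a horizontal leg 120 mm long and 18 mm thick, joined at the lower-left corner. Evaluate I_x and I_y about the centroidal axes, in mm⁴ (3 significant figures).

I_x ≈ 1.18 × 10⁷ mm⁴, I_y ≈ 5.71 × 10⁶ mm⁴

Treat the section as a set of non-overlapping primitives; coordinates are from the bounding-box lower-left.
Vertical leg: 18 × 160, A = 2 880 mm², y = 80 mm, Ī = 6 144 000 mm⁴.
Horizontal leg (remainder): 102 × 18, A = 1 836 mm², y = 9 mm, Ī = 49 572 mm⁴.
Centroid: ȳ = ΣA·y / ΣA = 52.359 mm.
Transfer each piece to the centroidal x-axis using Ī + A·d² with d = y − 52.359:
  vertical leg: d = 27.641 mm → contributes +8 344 427 mm⁴
  horizontal leg (remainder): d = -43.359 mm → contributes +3 501 222 mm⁴
Total I = 11 845 649 mm⁴.
For the y-axis: x̄ = 32.359 mm.
Repeating about the centroidal y-axis gives I_y = 5 705 969 mm⁴.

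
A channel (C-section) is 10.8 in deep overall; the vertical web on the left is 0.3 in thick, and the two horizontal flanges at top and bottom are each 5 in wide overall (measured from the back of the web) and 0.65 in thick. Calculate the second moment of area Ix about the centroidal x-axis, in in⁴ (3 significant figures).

Decompose the section into non-overlapping parts with the origin at the bottom-left of its bounding rectangle.
Web: 0.3 × 10.8, A = 3.24 in², y = 5.4 in, Ī = 31.493 in⁴.
Top flange (beyond web): 4.7 × 0.65, A = 3.055 in², y = 10.475 in, Ī = 0.10756 in⁴.
Bottom flange (beyond web): 4.7 × 0.65, A = 3.055 in², y = 0.325 in, Ī = 0.10756 in⁴.
By symmetry the centroid is at mid-height, ȳ = 5.4 in.
Transfer each piece to the centroidal x-axis using Ī + A·d² with d = y − 5.4:
  web: d = 0 in → contributes +31.493 in⁴
  top flange (beyond web): d = 5.075 in → contributes +78.791 in⁴
  bottom flange (beyond web): d = -5.075 in → contributes +78.791 in⁴
Total I = 189.07 in⁴.

Ix ≈ 189 in⁴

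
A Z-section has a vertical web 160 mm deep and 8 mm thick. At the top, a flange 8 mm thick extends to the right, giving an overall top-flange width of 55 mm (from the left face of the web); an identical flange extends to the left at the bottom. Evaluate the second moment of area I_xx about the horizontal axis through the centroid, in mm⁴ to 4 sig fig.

Treat the section as a set of non-overlapping primitives; coordinates are from the bounding-box lower-left.
Web: 8 × 160, A = 1 280 mm², y = 80 mm, Ī = 2 730 667 mm⁴.
Top flange (beyond web): 47 × 8, A = 376 mm², y = 156 mm, Ī = 2005.33 mm⁴.
Bottom flange (beyond web): 47 × 8, A = 376 mm², y = 4 mm, Ī = 2005.33 mm⁴.
Centroid: ȳ = ΣA·y / ΣA = 80 mm.
Transfer each piece to the horizontal axis through the centroid using Ī + A·d² with d = y − 80:
  web: d = 0 mm → contributes +2 730 667 mm⁴
  top flange (beyond web): d = 76 mm → contributes +2 173 781 mm⁴
  bottom flange (beyond web): d = -76 mm → contributes +2 173 781 mm⁴
Total I = 7 078 229 mm⁴.

I_xx ≈ 7.078 × 10⁶ mm⁴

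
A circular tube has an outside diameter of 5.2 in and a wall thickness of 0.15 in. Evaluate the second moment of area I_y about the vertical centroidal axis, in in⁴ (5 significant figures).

Split into non-overlapping primitives; take the origin at the lower-left of the bounding box.
Outer circle: ⌀5.2, A = 21.23717 in², x = 2.6 in, Ī = 35.89081 in⁴.
Bore (subtracted): ⌀4.9, A = 18.85741 in², x = 2.6 in, Ī = 28.2979 in⁴.
By symmetry the centroid is at mid-width, x̄ = 2.6 in.
All pieces are centred on the vertical centroidal axis, so I = ΣĪ (holes subtracted) = 7.59291 in⁴.

I_y ≈ 7.5929 in⁴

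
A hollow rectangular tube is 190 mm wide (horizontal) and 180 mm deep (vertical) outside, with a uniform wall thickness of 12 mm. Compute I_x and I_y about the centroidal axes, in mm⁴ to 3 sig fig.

I_x ≈ 3.98 × 10⁷ mm⁴, I_y ≈ 4.34 × 10⁷ mm⁴

Split into non-overlapping primitives; take the origin at the lower-left of the bounding box.
Outer rectangle: 190 × 180, A = 34 200 mm², y = 90 mm, Ī = 92 340 000 mm⁴.
Inner void (subtracted): 166 × 156, A = 25 896 mm², y = 90 mm, Ī = 52 517 088 mm⁴.
By symmetry the centroid is at mid-height, ȳ = 90 mm.
All pieces are centred on the centroidal x-axis, so I = ΣĪ (holes subtracted) = 39 822 912 mm⁴.
Repeating about the centroidal y-axis gives I_y = 43 419 152 mm⁴.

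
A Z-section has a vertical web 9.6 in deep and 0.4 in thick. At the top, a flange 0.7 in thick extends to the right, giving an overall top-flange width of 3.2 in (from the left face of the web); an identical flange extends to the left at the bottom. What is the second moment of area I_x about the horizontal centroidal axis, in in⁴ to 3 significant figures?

Split into non-overlapping primitives; take the origin at the lower-left of the bounding box.
Web: 0.4 × 9.6, A = 3.84 in², y = 4.8 in, Ī = 29.491 in⁴.
Top flange (beyond web): 2.8 × 0.7, A = 1.96 in², y = 9.25 in, Ī = 0.080033 in⁴.
Bottom flange (beyond web): 2.8 × 0.7, A = 1.96 in², y = 0.35 in, Ī = 0.080033 in⁴.
Centroid: ȳ = ΣA·y / ΣA = 4.8 in.
Transfer each piece to the horizontal centroidal axis using Ī + A·d² with d = y − 4.8:
  web: d = 0 in → contributes +29.491 in⁴
  top flange (beyond web): d = 4.45 in → contributes +38.893 in⁴
  bottom flange (beyond web): d = -4.45 in → contributes +38.893 in⁴
Total I = 107.28 in⁴.

I_x ≈ 107 in⁴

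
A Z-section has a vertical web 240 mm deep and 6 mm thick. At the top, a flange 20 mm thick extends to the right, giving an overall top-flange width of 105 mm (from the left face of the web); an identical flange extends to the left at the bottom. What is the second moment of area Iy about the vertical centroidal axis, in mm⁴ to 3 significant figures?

Iy ≈ 1.42 × 10⁷ mm⁴

Split into non-overlapping primitives; take the origin at the lower-left of the bounding box.
Web: 6 × 240, A = 1 440 mm², x = 102 mm, Ī = 4 320 mm⁴.
Top flange (beyond web): 99 × 20, A = 1 980 mm², x = 154.5 mm, Ī = 1 617 165 mm⁴.
Bottom flange (beyond web): 99 × 20, A = 1 980 mm², x = 49.5 mm, Ī = 1 617 165 mm⁴.
Centroid: x̄ = ΣA·x / ΣA = 102 mm.
Transfer each piece to the vertical centroidal axis using Ī + A·d² with d = x − 102:
  web: d = 0 mm → contributes +4 320 mm⁴
  top flange (beyond web): d = 52.5 mm → contributes +7 074 540 mm⁴
  bottom flange (beyond web): d = -52.5 mm → contributes +7 074 540 mm⁴
Total I = 14 153 400 mm⁴.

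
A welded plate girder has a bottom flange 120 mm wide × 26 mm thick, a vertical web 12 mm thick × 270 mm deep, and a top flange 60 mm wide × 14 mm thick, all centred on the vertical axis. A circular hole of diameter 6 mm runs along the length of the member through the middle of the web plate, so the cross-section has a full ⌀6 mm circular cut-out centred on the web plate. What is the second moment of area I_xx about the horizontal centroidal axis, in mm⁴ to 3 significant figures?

I_xx ≈ 8.88 × 10⁷ mm⁴

Decompose the section into non-overlapping parts with the origin at the bottom-left of its bounding rectangle.
Bottom plate: 120 × 26, A = 3 120 mm², y = 13 mm, Ī = 175 760 mm⁴.
Web plate: 12 × 270, A = 3 240 mm², y = 161 mm, Ī = 19 683 000 mm⁴.
Top plate: 60 × 14, A = 840 mm², y = 303 mm, Ī = 13 720 mm⁴.
Hole (subtracted): ⌀6, A = 28.274 mm², y = 161 mm, Ī = 63.617 mm⁴.
Centroid: ȳ = ΣA·y / ΣA = 113.25 mm.
Transfer each piece to the horizontal centroidal axis using Ī + A·d² with d = y − 113.25:
  bottom plate: d = -100.25 mm → contributes +31 529 330 mm⁴
  web plate: d = 47.754 mm → contributes +27 071 701 mm⁴
  top plate: d = 189.75 mm → contributes +30 259 310 mm⁴
  hole: d = 47.754 mm → contributes −64 542 mm⁴
Total I = 88 795 799 mm⁴.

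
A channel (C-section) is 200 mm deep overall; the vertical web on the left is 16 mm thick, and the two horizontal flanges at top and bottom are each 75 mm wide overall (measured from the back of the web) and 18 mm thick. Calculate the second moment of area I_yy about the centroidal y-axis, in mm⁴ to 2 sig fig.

Break the section into simple shapes (no overlaps), measuring from the bottom-left corner of the bounding box.
Web: 16 × 200, A = 3 200 mm², x = 8 mm, Ī = 68 267 mm⁴.
Top flange (beyond web): 59 × 18, A = 1 062 mm², x = 45.5 mm, Ī = 308 069 mm⁴.
Bottom flange (beyond web): 59 × 18, A = 1 062 mm², x = 45.5 mm, Ī = 308 069 mm⁴.
Centroid: x̄ = ΣA·x / ΣA = 22.96 mm.
Transfer each piece to the centroidal y-axis using Ī + A·d² with d = x − 22.96:
  web: d = -14.96 mm → contributes +784 485 mm⁴
  top flange (beyond web): d = 22.54 mm → contributes +847 593 mm⁴
  bottom flange (beyond web): d = 22.54 mm → contributes +847 593 mm⁴
Total I = 2 479 670 mm⁴.

I_yy ≈ 2.5 × 10⁶ mm⁴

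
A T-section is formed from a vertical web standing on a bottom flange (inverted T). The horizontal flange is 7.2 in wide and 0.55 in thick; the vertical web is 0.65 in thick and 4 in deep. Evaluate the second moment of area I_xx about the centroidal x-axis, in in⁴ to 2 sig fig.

I_xx ≈ 12 in⁴

Treat the section as a set of non-overlapping primitives; coordinates are from the bounding-box lower-left.
Flange: 7.2 × 0.55, A = 3.96 in², y = 0.275 in, Ī = 0.09983 in⁴.
Web: 0.65 × 4, A = 2.6 in², y = 2.55 in, Ī = 3.467 in⁴.
Centroid: ȳ = ΣA·y / ΣA = 1.177 in.
Transfer each piece to the centroidal x-axis using Ī + A·d² with d = y − 1.177:
  flange: d = -0.9017 in → contributes +3.319 in⁴
  web: d = 1.373 in → contributes +8.37 in⁴
Total I = 11.69 in⁴.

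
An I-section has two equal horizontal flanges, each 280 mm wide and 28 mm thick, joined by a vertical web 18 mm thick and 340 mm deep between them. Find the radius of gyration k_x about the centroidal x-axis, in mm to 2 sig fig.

Treat the section as a set of non-overlapping primitives; coordinates are from the bounding-box lower-left.
Bottom flange: 280 × 28, A = 7 840 mm², y = 14 mm, Ī = 512 213 mm⁴.
Web: 18 × 340, A = 6 120 mm², y = 198 mm, Ī = 58 956 000 mm⁴.
Top flange: 280 × 28, A = 7 840 mm², y = 382 mm, Ī = 512 213 mm⁴.
By symmetry the centroid is at mid-height, ȳ = 198 mm.
Transfer each piece to the centroidal x-axis using Ī + A·d² with d = y − 198:
  bottom flange: d = -184 mm → contributes +265 943 253 mm⁴
  web: d = 0 mm → contributes +58 956 000 mm⁴
  top flange: d = 184 mm → contributes +265 943 253 mm⁴
Total I = 590 842 507 mm⁴.
Radius of gyration: k = √(I/A) = √(590 842 507 / 21 800) = 164.6 mm.

k_x ≈ 160 mm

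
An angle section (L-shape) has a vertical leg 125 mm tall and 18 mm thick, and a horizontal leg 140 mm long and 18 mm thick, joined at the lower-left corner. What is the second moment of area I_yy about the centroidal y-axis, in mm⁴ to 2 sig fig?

Split into non-overlapping primitives; take the origin at the lower-left of the bounding box.
Vertical leg: 18 × 125, A = 2 250 mm², x = 9 mm, Ī = 60 750 mm⁴.
Horizontal leg (remainder): 122 × 18, A = 2 196 mm², x = 79 mm, Ī = 2 723 772 mm⁴.
Centroid: x̄ = ΣA·x / ΣA = 43.57 mm.
Transfer each piece to the centroidal y-axis using Ī + A·d² with d = x − 43.57:
  vertical leg: d = -34.57 mm → contributes +2 750 453 mm⁴
  horizontal leg (remainder): d = 35.43 mm → contributes +5 479 615 mm⁴
Total I = 8 230 069 mm⁴.

I_yy ≈ 8.2 × 10⁶ mm⁴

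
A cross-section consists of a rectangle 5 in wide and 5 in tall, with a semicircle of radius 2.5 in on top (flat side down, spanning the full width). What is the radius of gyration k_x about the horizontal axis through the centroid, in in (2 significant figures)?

k_x ≈ 2.0 in

Decompose the section into non-overlapping parts with the origin at the bottom-left of its bounding rectangle.
Rectangular body: 5 × 5, A = 25 in², y = 2.5 in, Ī = 52.08 in⁴.
Semicircular cap: semicircle r = 2.5, A = 9.817 in², y = 6.061 in, Ī = 4.287 in⁴.
Centroid: ȳ = ΣA·y / ΣA = 3.504 in.
Transfer each piece to the horizontal axis through the centroid using Ī + A·d² with d = y − 3.504:
  rectangular body: d = -1.004 in → contributes +77.29 in⁴
  semicircular cap: d = 2.557 in → contributes +68.47 in⁴
Total I = 145.8 in⁴.
Radius of gyration: k = √(I/A) = √(145.8 / 34.82) = 2.046 in.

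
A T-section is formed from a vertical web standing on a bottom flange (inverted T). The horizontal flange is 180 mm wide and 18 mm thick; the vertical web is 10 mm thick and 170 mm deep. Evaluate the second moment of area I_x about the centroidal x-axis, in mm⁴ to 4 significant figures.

I_x ≈ 1.403 × 10⁷ mm⁴

Break the section into simple shapes (no overlaps), measuring from the bottom-left corner of the bounding box.
Flange: 180 × 18, A = 3 240 mm², y = 9 mm, Ī = 87 480 mm⁴.
Web: 10 × 170, A = 1 700 mm², y = 103 mm, Ī = 4 094 167 mm⁴.
Centroid: ȳ = ΣA·y / ΣA = 41.3482 mm.
Transfer each piece to the centroidal x-axis using Ī + A·d² with d = y − 41.3482:
  flange: d = -32.3482 mm → contributes +3 477 831 mm⁴
  web: d = 61.6518 mm → contributes +10 555 777 mm⁴
Total I = 14 033 608 mm⁴.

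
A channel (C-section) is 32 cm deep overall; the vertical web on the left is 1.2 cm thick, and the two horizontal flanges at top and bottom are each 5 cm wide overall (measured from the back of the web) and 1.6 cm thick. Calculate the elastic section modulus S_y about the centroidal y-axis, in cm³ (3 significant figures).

S_y ≈ 20.3 cm³

Split into non-overlapping primitives; take the origin at the lower-left of the bounding box.
Web: 1.2 × 32, A = 38.4 cm², x = 0.6 cm, Ī = 4.608 cm⁴.
Top flange (beyond web): 3.8 × 1.6, A = 6.08 cm², x = 3.1 cm, Ī = 7.3163 cm⁴.
Bottom flange (beyond web): 3.8 × 1.6, A = 6.08 cm², x = 3.1 cm, Ī = 7.3163 cm⁴.
Centroid: x̄ = ΣA·x / ΣA = 1.2013 cm.
Transfer each piece to the centroidal y-axis using Ī + A·d² with d = x − 1.2013:
  web: d = -0.60127 cm → contributes +18.49 cm⁴
  top flange (beyond web): d = 1.8987 cm → contributes +29.236 cm⁴
  bottom flange (beyond web): d = 1.8987 cm → contributes +29.236 cm⁴
Total I = 76.962 cm⁴.
Extreme fibre distance c = 3.7987 cm; S = I/c = 20.26 cm³.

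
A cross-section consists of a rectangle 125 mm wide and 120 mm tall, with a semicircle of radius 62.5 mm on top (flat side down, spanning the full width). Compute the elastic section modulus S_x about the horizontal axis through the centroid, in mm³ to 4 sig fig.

S_x ≈ 5.368 × 10⁵ mm³

Break the section into simple shapes (no overlaps), measuring from the bottom-left corner of the bounding box.
Rectangular body: 125 × 120, A = 15 000 mm², y = 60 mm, Ī = 18 000 000 mm⁴.
Semicircular cap: semicircle r = 62.5, A = 6135.92 mm², y = 146.526 mm, Ī = 1 674 758 mm⁴.
Centroid: ȳ = ΣA·y / ΣA = 85.1191 mm.
Transfer each piece to the horizontal axis through the centroid using Ī + A·d² with d = y − 85.1191:
  rectangular body: d = -25.1191 mm → contributes +27 464 553 mm⁴
  semicircular cap: d = 61.4067 mm → contributes +24 811 994 mm⁴
Total I = 52 276 548 mm⁴.
Extreme fibre distance c = 97.3809 mm; S = I/c = 536 826 mm³.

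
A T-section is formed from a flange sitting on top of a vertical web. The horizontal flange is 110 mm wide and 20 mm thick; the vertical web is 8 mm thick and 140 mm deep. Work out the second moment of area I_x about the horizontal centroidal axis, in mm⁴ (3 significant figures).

Treat the section as a set of non-overlapping primitives; coordinates are from the bounding-box lower-left.
Flange: 110 × 20, A = 2 200 mm², y = 150 mm, Ī = 73 333 mm⁴.
Web: 8 × 140, A = 1 120 mm², y = 70 mm, Ī = 1 829 333 mm⁴.
Centroid: ȳ = ΣA·y / ΣA = 123.01 mm.
Transfer each piece to the horizontal centroidal axis using Ī + A·d² with d = y − 123.01:
  flange: d = 26.988 mm → contributes +1 675 702 mm⁴
  web: d = -53.012 mm → contributes +4 976 844 mm⁴
Total I = 6 652 546 mm⁴.

I_x ≈ 6.65 × 10⁶ mm⁴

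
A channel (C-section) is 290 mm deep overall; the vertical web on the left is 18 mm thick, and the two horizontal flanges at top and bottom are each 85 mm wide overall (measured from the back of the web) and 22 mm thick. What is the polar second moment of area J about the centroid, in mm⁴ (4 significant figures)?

Split into non-overlapping primitives; take the origin at the lower-left of the bounding box.
Web: 18 × 290, A = 5 220 mm², y = 145 mm, Ī = 36 583 500 mm⁴.
Top flange (beyond web): 67 × 22, A = 1 474 mm², y = 279 mm, Ī = 59451.3 mm⁴.
Bottom flange (beyond web): 67 × 22, A = 1 474 mm², y = 11 mm, Ī = 59451.3 mm⁴.
By symmetry the centroid is at mid-height, ȳ = 145 mm.
Transfer each piece to the centroidal x-axis using Ī + A·d² with d = y − 145:
  web: d = 0 mm → contributes +36 583 500 mm⁴
  top flange (beyond web): d = 134 mm → contributes +26 526 595 mm⁴
  bottom flange (beyond web): d = -134 mm → contributes +26 526 595 mm⁴
Total I = 89 636 691 mm⁴.
For the y-axis: x̄ = 24.3391 mm.
Repeating about the centroidal y-axis gives I_y = 4 646 723 mm⁴.
Polar second moment: J = I_x + I_y = 94 283 414 mm⁴.

J ≈ 9.428 × 10⁷ mm⁴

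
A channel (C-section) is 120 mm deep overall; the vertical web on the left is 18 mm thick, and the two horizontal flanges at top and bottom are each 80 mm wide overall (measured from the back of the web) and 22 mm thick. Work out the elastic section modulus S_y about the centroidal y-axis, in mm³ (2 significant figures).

Split into non-overlapping primitives; take the origin at the lower-left of the bounding box.
Web: 18 × 120, A = 2 160 mm², x = 9 mm, Ī = 58 320 mm⁴.
Top flange (beyond web): 62 × 22, A = 1 364 mm², x = 49 mm, Ī = 436 935 mm⁴.
Bottom flange (beyond web): 62 × 22, A = 1 364 mm², x = 49 mm, Ī = 436 935 mm⁴.
Centroid: x̄ = ΣA·x / ΣA = 31.32 mm.
Transfer each piece to the centroidal y-axis using Ī + A·d² with d = x − 31.32:
  web: d = -22.32 mm → contributes +1 134 785 mm⁴
  top flange (beyond web): d = 17.68 mm → contributes +863 101 mm⁴
  bottom flange (beyond web): d = 17.68 mm → contributes +863 101 mm⁴
Total I = 2 860 988 mm⁴.
Extreme fibre distance c = 48.68 mm; S = I/c = 58 776 mm³.

S_y ≈ 5.9 × 10⁴ mm³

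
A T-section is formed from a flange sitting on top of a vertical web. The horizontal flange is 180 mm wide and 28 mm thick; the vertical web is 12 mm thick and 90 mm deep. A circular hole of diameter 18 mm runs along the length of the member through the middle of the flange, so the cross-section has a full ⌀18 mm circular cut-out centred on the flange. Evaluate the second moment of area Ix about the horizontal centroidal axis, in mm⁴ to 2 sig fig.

Ix ≈ 4.1 × 10⁶ mm⁴

Split into non-overlapping primitives; take the origin at the lower-left of the bounding box.
Flange: 180 × 28, A = 5 040 mm², y = 104 mm, Ī = 329 280 mm⁴.
Web: 12 × 90, A = 1 080 mm², y = 45 mm, Ī = 729 000 mm⁴.
Hole (subtracted): ⌀18, A = 254.5 mm², y = 104 mm, Ī = 5 153 mm⁴.
Centroid: ȳ = ΣA·y / ΣA = 93.14 mm.
Transfer each piece to the horizontal centroidal axis using Ī + A·d² with d = y − 93.14:
  flange: d = 10.86 mm → contributes +924 075 mm⁴
  web: d = -48.14 mm → contributes +3 231 496 mm⁴
  hole: d = 10.86 mm → contributes −35 184 mm⁴
Total I = 4 120 387 mm⁴.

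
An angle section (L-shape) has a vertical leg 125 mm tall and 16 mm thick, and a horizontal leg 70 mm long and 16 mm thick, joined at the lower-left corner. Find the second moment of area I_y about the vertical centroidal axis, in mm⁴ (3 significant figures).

I_y ≈ 9.92 × 10⁵ mm⁴

Treat the section as a set of non-overlapping primitives; coordinates are from the bounding-box lower-left.
Vertical leg: 16 × 125, A = 2 000 mm², x = 8 mm, Ī = 42 667 mm⁴.
Horizontal leg (remainder): 54 × 16, A = 864 mm², x = 43 mm, Ī = 209 952 mm⁴.
Centroid: x̄ = ΣA·x / ΣA = 18.559 mm.
Transfer each piece to the vertical centroidal axis using Ī + A·d² with d = x − 18.559:
  vertical leg: d = -10.559 mm → contributes +265 637 mm⁴
  horizontal leg (remainder): d = 24.441 mm → contributes +726 088 mm⁴
Total I = 991 725 mm⁴.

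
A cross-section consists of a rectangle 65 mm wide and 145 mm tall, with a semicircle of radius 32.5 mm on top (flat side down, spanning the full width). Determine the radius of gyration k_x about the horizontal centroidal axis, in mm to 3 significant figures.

k_x ≈ 49.5 mm

Decompose the section into non-overlapping parts with the origin at the bottom-left of its bounding rectangle.
Rectangular body: 65 × 145, A = 9 425 mm², y = 72.5 mm, Ī = 16 513 385 mm⁴.
Semicircular cap: semicircle r = 32.5, A = 1659.2 mm², y = 158.79 mm, Ī = 122 452 mm⁴.
Centroid: ȳ = ΣA·y / ΣA = 85.417 mm.
Transfer each piece to the horizontal centroidal axis using Ī + A·d² with d = y − 85.417:
  rectangular body: d = -12.917 mm → contributes +18 085 937 mm⁴
  semicircular cap: d = 73.376 mm → contributes +9 055 500 mm⁴
Total I = 27 141 438 mm⁴.
Radius of gyration: k = √(I/A) = √(27 141 438 / 11 084) = 49.484 mm.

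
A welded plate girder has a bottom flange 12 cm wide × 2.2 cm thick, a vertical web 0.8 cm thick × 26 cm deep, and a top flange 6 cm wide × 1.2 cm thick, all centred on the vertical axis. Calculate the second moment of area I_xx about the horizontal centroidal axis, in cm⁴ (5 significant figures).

Treat the section as a set of non-overlapping primitives; coordinates are from the bounding-box lower-left.
Bottom plate: 12 × 2.2, A = 26.4 cm², y = 1.1 cm, Ī = 10.648 cm⁴.
Web plate: 0.8 × 26, A = 20.8 cm², y = 15.2 cm, Ī = 1171.733 cm⁴.
Top plate: 6 × 1.2, A = 7.2 cm², y = 28.8 cm, Ī = 0.864 cm⁴.
Centroid: ȳ = ΣA·y / ΣA = 10.15735 cm.
Transfer each piece to the horizontal centroidal axis using Ī + A·d² with d = y − 10.15735:
  bottom plate: d = -9.057353 cm → contributes +2176.389 cm⁴
  web plate: d = 5.042647 cm → contributes +1700.642 cm⁴
  top plate: d = 18.64265 cm → contributes +2503.212 cm⁴
Total I = 6380.242 cm⁴.

I_xx ≈ 6380.2 cm⁴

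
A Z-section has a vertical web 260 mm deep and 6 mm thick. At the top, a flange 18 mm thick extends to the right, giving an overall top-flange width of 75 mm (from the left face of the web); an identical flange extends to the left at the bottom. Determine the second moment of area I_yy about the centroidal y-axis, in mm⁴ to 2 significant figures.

I_yy ≈ 4.5 × 10⁶ mm⁴

Split into non-overlapping primitives; take the origin at the lower-left of the bounding box.
Web: 6 × 260, A = 1 560 mm², x = 72 mm, Ī = 4 680 mm⁴.
Top flange (beyond web): 69 × 18, A = 1 242 mm², x = 109.5 mm, Ī = 492 764 mm⁴.
Bottom flange (beyond web): 69 × 18, A = 1 242 mm², x = 34.5 mm, Ī = 492 764 mm⁴.
Centroid: x̄ = ΣA·x / ΣA = 72 mm.
Transfer each piece to the centroidal y-axis using Ī + A·d² with d = x − 72:
  web: d = 0 mm → contributes +4 680 mm⁴
  top flange (beyond web): d = 37.5 mm → contributes +2 239 326 mm⁴
  bottom flange (beyond web): d = -37.5 mm → contributes +2 239 326 mm⁴
Total I = 4 483 332 mm⁴.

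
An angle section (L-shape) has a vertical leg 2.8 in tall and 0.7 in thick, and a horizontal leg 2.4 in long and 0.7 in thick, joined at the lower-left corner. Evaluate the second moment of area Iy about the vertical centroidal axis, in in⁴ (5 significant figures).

Iy ≈ 1.4329 in⁴

Decompose the section into non-overlapping parts with the origin at the bottom-left of its bounding rectangle.
Vertical leg: 0.7 × 2.8, A = 1.96 in², x = 0.35 in, Ī = 0.08003333 in⁴.
Horizontal leg (remainder): 1.7 × 0.7, A = 1.19 in², x = 1.55 in, Ī = 0.2865917 in⁴.
Centroid: x̄ = ΣA·x / ΣA = 0.8033333 in.
Transfer each piece to the vertical centroidal axis using Ī + A·d² with d = x − 0.8033333:
  vertical leg: d = -0.4533333 in → contributes +0.4828351 in⁴
  horizontal leg (remainder): d = 0.7466667 in → contributes +0.9500299 in⁴
Total I = 1.432865 in⁴.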